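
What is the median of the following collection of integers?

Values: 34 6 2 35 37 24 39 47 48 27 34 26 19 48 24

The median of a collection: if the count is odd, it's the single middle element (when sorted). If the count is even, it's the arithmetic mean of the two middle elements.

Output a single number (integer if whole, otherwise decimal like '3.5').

Answer: 34

Derivation:
Step 1: insert 34 -> lo=[34] (size 1, max 34) hi=[] (size 0) -> median=34
Step 2: insert 6 -> lo=[6] (size 1, max 6) hi=[34] (size 1, min 34) -> median=20
Step 3: insert 2 -> lo=[2, 6] (size 2, max 6) hi=[34] (size 1, min 34) -> median=6
Step 4: insert 35 -> lo=[2, 6] (size 2, max 6) hi=[34, 35] (size 2, min 34) -> median=20
Step 5: insert 37 -> lo=[2, 6, 34] (size 3, max 34) hi=[35, 37] (size 2, min 35) -> median=34
Step 6: insert 24 -> lo=[2, 6, 24] (size 3, max 24) hi=[34, 35, 37] (size 3, min 34) -> median=29
Step 7: insert 39 -> lo=[2, 6, 24, 34] (size 4, max 34) hi=[35, 37, 39] (size 3, min 35) -> median=34
Step 8: insert 47 -> lo=[2, 6, 24, 34] (size 4, max 34) hi=[35, 37, 39, 47] (size 4, min 35) -> median=34.5
Step 9: insert 48 -> lo=[2, 6, 24, 34, 35] (size 5, max 35) hi=[37, 39, 47, 48] (size 4, min 37) -> median=35
Step 10: insert 27 -> lo=[2, 6, 24, 27, 34] (size 5, max 34) hi=[35, 37, 39, 47, 48] (size 5, min 35) -> median=34.5
Step 11: insert 34 -> lo=[2, 6, 24, 27, 34, 34] (size 6, max 34) hi=[35, 37, 39, 47, 48] (size 5, min 35) -> median=34
Step 12: insert 26 -> lo=[2, 6, 24, 26, 27, 34] (size 6, max 34) hi=[34, 35, 37, 39, 47, 48] (size 6, min 34) -> median=34
Step 13: insert 19 -> lo=[2, 6, 19, 24, 26, 27, 34] (size 7, max 34) hi=[34, 35, 37, 39, 47, 48] (size 6, min 34) -> median=34
Step 14: insert 48 -> lo=[2, 6, 19, 24, 26, 27, 34] (size 7, max 34) hi=[34, 35, 37, 39, 47, 48, 48] (size 7, min 34) -> median=34
Step 15: insert 24 -> lo=[2, 6, 19, 24, 24, 26, 27, 34] (size 8, max 34) hi=[34, 35, 37, 39, 47, 48, 48] (size 7, min 34) -> median=34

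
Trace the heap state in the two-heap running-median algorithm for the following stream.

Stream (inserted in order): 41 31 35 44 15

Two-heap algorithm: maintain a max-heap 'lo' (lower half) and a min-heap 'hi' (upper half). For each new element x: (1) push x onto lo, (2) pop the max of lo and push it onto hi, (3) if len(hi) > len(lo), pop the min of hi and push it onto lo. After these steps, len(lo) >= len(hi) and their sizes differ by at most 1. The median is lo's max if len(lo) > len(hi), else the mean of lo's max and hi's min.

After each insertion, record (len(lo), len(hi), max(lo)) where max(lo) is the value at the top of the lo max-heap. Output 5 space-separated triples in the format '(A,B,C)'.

Answer: (1,0,41) (1,1,31) (2,1,35) (2,2,35) (3,2,35)

Derivation:
Step 1: insert 41 -> lo=[41] hi=[] -> (len(lo)=1, len(hi)=0, max(lo)=41)
Step 2: insert 31 -> lo=[31] hi=[41] -> (len(lo)=1, len(hi)=1, max(lo)=31)
Step 3: insert 35 -> lo=[31, 35] hi=[41] -> (len(lo)=2, len(hi)=1, max(lo)=35)
Step 4: insert 44 -> lo=[31, 35] hi=[41, 44] -> (len(lo)=2, len(hi)=2, max(lo)=35)
Step 5: insert 15 -> lo=[15, 31, 35] hi=[41, 44] -> (len(lo)=3, len(hi)=2, max(lo)=35)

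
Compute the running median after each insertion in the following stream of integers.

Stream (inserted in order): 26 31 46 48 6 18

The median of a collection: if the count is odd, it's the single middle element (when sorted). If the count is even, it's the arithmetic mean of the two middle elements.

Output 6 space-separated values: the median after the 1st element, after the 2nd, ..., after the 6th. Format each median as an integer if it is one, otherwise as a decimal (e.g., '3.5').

Answer: 26 28.5 31 38.5 31 28.5

Derivation:
Step 1: insert 26 -> lo=[26] (size 1, max 26) hi=[] (size 0) -> median=26
Step 2: insert 31 -> lo=[26] (size 1, max 26) hi=[31] (size 1, min 31) -> median=28.5
Step 3: insert 46 -> lo=[26, 31] (size 2, max 31) hi=[46] (size 1, min 46) -> median=31
Step 4: insert 48 -> lo=[26, 31] (size 2, max 31) hi=[46, 48] (size 2, min 46) -> median=38.5
Step 5: insert 6 -> lo=[6, 26, 31] (size 3, max 31) hi=[46, 48] (size 2, min 46) -> median=31
Step 6: insert 18 -> lo=[6, 18, 26] (size 3, max 26) hi=[31, 46, 48] (size 3, min 31) -> median=28.5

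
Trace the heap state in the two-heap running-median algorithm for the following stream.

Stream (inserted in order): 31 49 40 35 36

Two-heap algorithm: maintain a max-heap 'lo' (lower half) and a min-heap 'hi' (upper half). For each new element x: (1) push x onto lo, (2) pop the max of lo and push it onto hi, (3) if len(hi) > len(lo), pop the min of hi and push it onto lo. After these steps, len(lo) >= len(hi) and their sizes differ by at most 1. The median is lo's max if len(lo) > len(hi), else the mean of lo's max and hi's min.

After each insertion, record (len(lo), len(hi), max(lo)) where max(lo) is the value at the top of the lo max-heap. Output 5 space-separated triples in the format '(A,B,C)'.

Answer: (1,0,31) (1,1,31) (2,1,40) (2,2,35) (3,2,36)

Derivation:
Step 1: insert 31 -> lo=[31] hi=[] -> (len(lo)=1, len(hi)=0, max(lo)=31)
Step 2: insert 49 -> lo=[31] hi=[49] -> (len(lo)=1, len(hi)=1, max(lo)=31)
Step 3: insert 40 -> lo=[31, 40] hi=[49] -> (len(lo)=2, len(hi)=1, max(lo)=40)
Step 4: insert 35 -> lo=[31, 35] hi=[40, 49] -> (len(lo)=2, len(hi)=2, max(lo)=35)
Step 5: insert 36 -> lo=[31, 35, 36] hi=[40, 49] -> (len(lo)=3, len(hi)=2, max(lo)=36)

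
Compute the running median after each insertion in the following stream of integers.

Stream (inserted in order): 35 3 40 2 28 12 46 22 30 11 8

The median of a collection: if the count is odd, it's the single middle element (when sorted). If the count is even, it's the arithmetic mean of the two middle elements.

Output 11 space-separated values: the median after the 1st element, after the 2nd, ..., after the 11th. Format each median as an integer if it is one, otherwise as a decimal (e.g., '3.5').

Step 1: insert 35 -> lo=[35] (size 1, max 35) hi=[] (size 0) -> median=35
Step 2: insert 3 -> lo=[3] (size 1, max 3) hi=[35] (size 1, min 35) -> median=19
Step 3: insert 40 -> lo=[3, 35] (size 2, max 35) hi=[40] (size 1, min 40) -> median=35
Step 4: insert 2 -> lo=[2, 3] (size 2, max 3) hi=[35, 40] (size 2, min 35) -> median=19
Step 5: insert 28 -> lo=[2, 3, 28] (size 3, max 28) hi=[35, 40] (size 2, min 35) -> median=28
Step 6: insert 12 -> lo=[2, 3, 12] (size 3, max 12) hi=[28, 35, 40] (size 3, min 28) -> median=20
Step 7: insert 46 -> lo=[2, 3, 12, 28] (size 4, max 28) hi=[35, 40, 46] (size 3, min 35) -> median=28
Step 8: insert 22 -> lo=[2, 3, 12, 22] (size 4, max 22) hi=[28, 35, 40, 46] (size 4, min 28) -> median=25
Step 9: insert 30 -> lo=[2, 3, 12, 22, 28] (size 5, max 28) hi=[30, 35, 40, 46] (size 4, min 30) -> median=28
Step 10: insert 11 -> lo=[2, 3, 11, 12, 22] (size 5, max 22) hi=[28, 30, 35, 40, 46] (size 5, min 28) -> median=25
Step 11: insert 8 -> lo=[2, 3, 8, 11, 12, 22] (size 6, max 22) hi=[28, 30, 35, 40, 46] (size 5, min 28) -> median=22

Answer: 35 19 35 19 28 20 28 25 28 25 22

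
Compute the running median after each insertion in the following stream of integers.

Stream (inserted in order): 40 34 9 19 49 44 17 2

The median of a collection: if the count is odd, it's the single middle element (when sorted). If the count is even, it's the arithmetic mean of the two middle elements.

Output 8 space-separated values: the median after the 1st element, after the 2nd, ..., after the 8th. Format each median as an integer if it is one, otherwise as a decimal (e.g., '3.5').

Answer: 40 37 34 26.5 34 37 34 26.5

Derivation:
Step 1: insert 40 -> lo=[40] (size 1, max 40) hi=[] (size 0) -> median=40
Step 2: insert 34 -> lo=[34] (size 1, max 34) hi=[40] (size 1, min 40) -> median=37
Step 3: insert 9 -> lo=[9, 34] (size 2, max 34) hi=[40] (size 1, min 40) -> median=34
Step 4: insert 19 -> lo=[9, 19] (size 2, max 19) hi=[34, 40] (size 2, min 34) -> median=26.5
Step 5: insert 49 -> lo=[9, 19, 34] (size 3, max 34) hi=[40, 49] (size 2, min 40) -> median=34
Step 6: insert 44 -> lo=[9, 19, 34] (size 3, max 34) hi=[40, 44, 49] (size 3, min 40) -> median=37
Step 7: insert 17 -> lo=[9, 17, 19, 34] (size 4, max 34) hi=[40, 44, 49] (size 3, min 40) -> median=34
Step 8: insert 2 -> lo=[2, 9, 17, 19] (size 4, max 19) hi=[34, 40, 44, 49] (size 4, min 34) -> median=26.5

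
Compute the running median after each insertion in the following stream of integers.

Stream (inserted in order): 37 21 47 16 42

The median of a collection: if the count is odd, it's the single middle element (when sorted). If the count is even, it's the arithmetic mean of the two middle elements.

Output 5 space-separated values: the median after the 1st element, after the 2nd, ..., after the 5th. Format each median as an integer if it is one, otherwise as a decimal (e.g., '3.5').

Step 1: insert 37 -> lo=[37] (size 1, max 37) hi=[] (size 0) -> median=37
Step 2: insert 21 -> lo=[21] (size 1, max 21) hi=[37] (size 1, min 37) -> median=29
Step 3: insert 47 -> lo=[21, 37] (size 2, max 37) hi=[47] (size 1, min 47) -> median=37
Step 4: insert 16 -> lo=[16, 21] (size 2, max 21) hi=[37, 47] (size 2, min 37) -> median=29
Step 5: insert 42 -> lo=[16, 21, 37] (size 3, max 37) hi=[42, 47] (size 2, min 42) -> median=37

Answer: 37 29 37 29 37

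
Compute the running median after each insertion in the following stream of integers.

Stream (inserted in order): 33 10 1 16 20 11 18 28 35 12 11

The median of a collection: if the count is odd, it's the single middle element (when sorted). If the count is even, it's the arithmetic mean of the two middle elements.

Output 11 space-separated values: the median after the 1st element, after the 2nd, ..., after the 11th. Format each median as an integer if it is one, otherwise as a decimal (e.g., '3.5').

Step 1: insert 33 -> lo=[33] (size 1, max 33) hi=[] (size 0) -> median=33
Step 2: insert 10 -> lo=[10] (size 1, max 10) hi=[33] (size 1, min 33) -> median=21.5
Step 3: insert 1 -> lo=[1, 10] (size 2, max 10) hi=[33] (size 1, min 33) -> median=10
Step 4: insert 16 -> lo=[1, 10] (size 2, max 10) hi=[16, 33] (size 2, min 16) -> median=13
Step 5: insert 20 -> lo=[1, 10, 16] (size 3, max 16) hi=[20, 33] (size 2, min 20) -> median=16
Step 6: insert 11 -> lo=[1, 10, 11] (size 3, max 11) hi=[16, 20, 33] (size 3, min 16) -> median=13.5
Step 7: insert 18 -> lo=[1, 10, 11, 16] (size 4, max 16) hi=[18, 20, 33] (size 3, min 18) -> median=16
Step 8: insert 28 -> lo=[1, 10, 11, 16] (size 4, max 16) hi=[18, 20, 28, 33] (size 4, min 18) -> median=17
Step 9: insert 35 -> lo=[1, 10, 11, 16, 18] (size 5, max 18) hi=[20, 28, 33, 35] (size 4, min 20) -> median=18
Step 10: insert 12 -> lo=[1, 10, 11, 12, 16] (size 5, max 16) hi=[18, 20, 28, 33, 35] (size 5, min 18) -> median=17
Step 11: insert 11 -> lo=[1, 10, 11, 11, 12, 16] (size 6, max 16) hi=[18, 20, 28, 33, 35] (size 5, min 18) -> median=16

Answer: 33 21.5 10 13 16 13.5 16 17 18 17 16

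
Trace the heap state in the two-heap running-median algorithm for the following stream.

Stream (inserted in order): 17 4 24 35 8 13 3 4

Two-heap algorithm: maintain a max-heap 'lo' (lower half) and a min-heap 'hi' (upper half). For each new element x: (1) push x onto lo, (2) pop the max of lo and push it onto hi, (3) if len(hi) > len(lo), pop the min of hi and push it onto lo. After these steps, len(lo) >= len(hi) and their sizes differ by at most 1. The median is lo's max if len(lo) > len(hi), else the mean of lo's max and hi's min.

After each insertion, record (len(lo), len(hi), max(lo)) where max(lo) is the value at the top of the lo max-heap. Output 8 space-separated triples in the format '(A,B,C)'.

Step 1: insert 17 -> lo=[17] hi=[] -> (len(lo)=1, len(hi)=0, max(lo)=17)
Step 2: insert 4 -> lo=[4] hi=[17] -> (len(lo)=1, len(hi)=1, max(lo)=4)
Step 3: insert 24 -> lo=[4, 17] hi=[24] -> (len(lo)=2, len(hi)=1, max(lo)=17)
Step 4: insert 35 -> lo=[4, 17] hi=[24, 35] -> (len(lo)=2, len(hi)=2, max(lo)=17)
Step 5: insert 8 -> lo=[4, 8, 17] hi=[24, 35] -> (len(lo)=3, len(hi)=2, max(lo)=17)
Step 6: insert 13 -> lo=[4, 8, 13] hi=[17, 24, 35] -> (len(lo)=3, len(hi)=3, max(lo)=13)
Step 7: insert 3 -> lo=[3, 4, 8, 13] hi=[17, 24, 35] -> (len(lo)=4, len(hi)=3, max(lo)=13)
Step 8: insert 4 -> lo=[3, 4, 4, 8] hi=[13, 17, 24, 35] -> (len(lo)=4, len(hi)=4, max(lo)=8)

Answer: (1,0,17) (1,1,4) (2,1,17) (2,2,17) (3,2,17) (3,3,13) (4,3,13) (4,4,8)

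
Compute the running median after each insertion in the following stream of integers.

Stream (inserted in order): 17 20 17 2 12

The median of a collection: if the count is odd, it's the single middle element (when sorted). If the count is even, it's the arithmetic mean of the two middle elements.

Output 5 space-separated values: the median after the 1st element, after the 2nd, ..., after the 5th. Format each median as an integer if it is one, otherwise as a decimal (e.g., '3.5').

Step 1: insert 17 -> lo=[17] (size 1, max 17) hi=[] (size 0) -> median=17
Step 2: insert 20 -> lo=[17] (size 1, max 17) hi=[20] (size 1, min 20) -> median=18.5
Step 3: insert 17 -> lo=[17, 17] (size 2, max 17) hi=[20] (size 1, min 20) -> median=17
Step 4: insert 2 -> lo=[2, 17] (size 2, max 17) hi=[17, 20] (size 2, min 17) -> median=17
Step 5: insert 12 -> lo=[2, 12, 17] (size 3, max 17) hi=[17, 20] (size 2, min 17) -> median=17

Answer: 17 18.5 17 17 17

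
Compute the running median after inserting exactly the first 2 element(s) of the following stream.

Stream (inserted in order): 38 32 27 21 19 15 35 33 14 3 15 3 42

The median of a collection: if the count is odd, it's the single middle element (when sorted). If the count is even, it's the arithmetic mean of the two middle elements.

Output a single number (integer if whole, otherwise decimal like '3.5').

Answer: 35

Derivation:
Step 1: insert 38 -> lo=[38] (size 1, max 38) hi=[] (size 0) -> median=38
Step 2: insert 32 -> lo=[32] (size 1, max 32) hi=[38] (size 1, min 38) -> median=35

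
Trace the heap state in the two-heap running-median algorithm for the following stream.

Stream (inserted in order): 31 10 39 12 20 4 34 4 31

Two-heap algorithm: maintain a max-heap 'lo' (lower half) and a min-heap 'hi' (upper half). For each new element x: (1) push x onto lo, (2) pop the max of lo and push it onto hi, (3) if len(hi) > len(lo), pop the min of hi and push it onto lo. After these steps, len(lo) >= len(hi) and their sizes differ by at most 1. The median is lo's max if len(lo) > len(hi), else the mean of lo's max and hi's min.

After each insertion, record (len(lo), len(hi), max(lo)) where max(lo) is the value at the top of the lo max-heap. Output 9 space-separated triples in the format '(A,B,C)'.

Step 1: insert 31 -> lo=[31] hi=[] -> (len(lo)=1, len(hi)=0, max(lo)=31)
Step 2: insert 10 -> lo=[10] hi=[31] -> (len(lo)=1, len(hi)=1, max(lo)=10)
Step 3: insert 39 -> lo=[10, 31] hi=[39] -> (len(lo)=2, len(hi)=1, max(lo)=31)
Step 4: insert 12 -> lo=[10, 12] hi=[31, 39] -> (len(lo)=2, len(hi)=2, max(lo)=12)
Step 5: insert 20 -> lo=[10, 12, 20] hi=[31, 39] -> (len(lo)=3, len(hi)=2, max(lo)=20)
Step 6: insert 4 -> lo=[4, 10, 12] hi=[20, 31, 39] -> (len(lo)=3, len(hi)=3, max(lo)=12)
Step 7: insert 34 -> lo=[4, 10, 12, 20] hi=[31, 34, 39] -> (len(lo)=4, len(hi)=3, max(lo)=20)
Step 8: insert 4 -> lo=[4, 4, 10, 12] hi=[20, 31, 34, 39] -> (len(lo)=4, len(hi)=4, max(lo)=12)
Step 9: insert 31 -> lo=[4, 4, 10, 12, 20] hi=[31, 31, 34, 39] -> (len(lo)=5, len(hi)=4, max(lo)=20)

Answer: (1,0,31) (1,1,10) (2,1,31) (2,2,12) (3,2,20) (3,3,12) (4,3,20) (4,4,12) (5,4,20)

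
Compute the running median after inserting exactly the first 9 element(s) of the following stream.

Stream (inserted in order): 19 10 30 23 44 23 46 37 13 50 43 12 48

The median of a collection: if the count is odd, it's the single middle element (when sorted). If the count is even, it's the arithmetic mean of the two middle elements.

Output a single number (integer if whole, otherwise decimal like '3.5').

Answer: 23

Derivation:
Step 1: insert 19 -> lo=[19] (size 1, max 19) hi=[] (size 0) -> median=19
Step 2: insert 10 -> lo=[10] (size 1, max 10) hi=[19] (size 1, min 19) -> median=14.5
Step 3: insert 30 -> lo=[10, 19] (size 2, max 19) hi=[30] (size 1, min 30) -> median=19
Step 4: insert 23 -> lo=[10, 19] (size 2, max 19) hi=[23, 30] (size 2, min 23) -> median=21
Step 5: insert 44 -> lo=[10, 19, 23] (size 3, max 23) hi=[30, 44] (size 2, min 30) -> median=23
Step 6: insert 23 -> lo=[10, 19, 23] (size 3, max 23) hi=[23, 30, 44] (size 3, min 23) -> median=23
Step 7: insert 46 -> lo=[10, 19, 23, 23] (size 4, max 23) hi=[30, 44, 46] (size 3, min 30) -> median=23
Step 8: insert 37 -> lo=[10, 19, 23, 23] (size 4, max 23) hi=[30, 37, 44, 46] (size 4, min 30) -> median=26.5
Step 9: insert 13 -> lo=[10, 13, 19, 23, 23] (size 5, max 23) hi=[30, 37, 44, 46] (size 4, min 30) -> median=23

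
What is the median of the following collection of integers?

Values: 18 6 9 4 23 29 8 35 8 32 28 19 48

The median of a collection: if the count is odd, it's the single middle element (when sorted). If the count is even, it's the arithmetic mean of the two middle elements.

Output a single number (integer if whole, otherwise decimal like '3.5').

Answer: 19

Derivation:
Step 1: insert 18 -> lo=[18] (size 1, max 18) hi=[] (size 0) -> median=18
Step 2: insert 6 -> lo=[6] (size 1, max 6) hi=[18] (size 1, min 18) -> median=12
Step 3: insert 9 -> lo=[6, 9] (size 2, max 9) hi=[18] (size 1, min 18) -> median=9
Step 4: insert 4 -> lo=[4, 6] (size 2, max 6) hi=[9, 18] (size 2, min 9) -> median=7.5
Step 5: insert 23 -> lo=[4, 6, 9] (size 3, max 9) hi=[18, 23] (size 2, min 18) -> median=9
Step 6: insert 29 -> lo=[4, 6, 9] (size 3, max 9) hi=[18, 23, 29] (size 3, min 18) -> median=13.5
Step 7: insert 8 -> lo=[4, 6, 8, 9] (size 4, max 9) hi=[18, 23, 29] (size 3, min 18) -> median=9
Step 8: insert 35 -> lo=[4, 6, 8, 9] (size 4, max 9) hi=[18, 23, 29, 35] (size 4, min 18) -> median=13.5
Step 9: insert 8 -> lo=[4, 6, 8, 8, 9] (size 5, max 9) hi=[18, 23, 29, 35] (size 4, min 18) -> median=9
Step 10: insert 32 -> lo=[4, 6, 8, 8, 9] (size 5, max 9) hi=[18, 23, 29, 32, 35] (size 5, min 18) -> median=13.5
Step 11: insert 28 -> lo=[4, 6, 8, 8, 9, 18] (size 6, max 18) hi=[23, 28, 29, 32, 35] (size 5, min 23) -> median=18
Step 12: insert 19 -> lo=[4, 6, 8, 8, 9, 18] (size 6, max 18) hi=[19, 23, 28, 29, 32, 35] (size 6, min 19) -> median=18.5
Step 13: insert 48 -> lo=[4, 6, 8, 8, 9, 18, 19] (size 7, max 19) hi=[23, 28, 29, 32, 35, 48] (size 6, min 23) -> median=19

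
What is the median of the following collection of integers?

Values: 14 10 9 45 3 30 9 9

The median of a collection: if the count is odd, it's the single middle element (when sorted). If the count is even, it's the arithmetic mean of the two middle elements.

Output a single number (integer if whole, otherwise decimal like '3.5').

Answer: 9.5

Derivation:
Step 1: insert 14 -> lo=[14] (size 1, max 14) hi=[] (size 0) -> median=14
Step 2: insert 10 -> lo=[10] (size 1, max 10) hi=[14] (size 1, min 14) -> median=12
Step 3: insert 9 -> lo=[9, 10] (size 2, max 10) hi=[14] (size 1, min 14) -> median=10
Step 4: insert 45 -> lo=[9, 10] (size 2, max 10) hi=[14, 45] (size 2, min 14) -> median=12
Step 5: insert 3 -> lo=[3, 9, 10] (size 3, max 10) hi=[14, 45] (size 2, min 14) -> median=10
Step 6: insert 30 -> lo=[3, 9, 10] (size 3, max 10) hi=[14, 30, 45] (size 3, min 14) -> median=12
Step 7: insert 9 -> lo=[3, 9, 9, 10] (size 4, max 10) hi=[14, 30, 45] (size 3, min 14) -> median=10
Step 8: insert 9 -> lo=[3, 9, 9, 9] (size 4, max 9) hi=[10, 14, 30, 45] (size 4, min 10) -> median=9.5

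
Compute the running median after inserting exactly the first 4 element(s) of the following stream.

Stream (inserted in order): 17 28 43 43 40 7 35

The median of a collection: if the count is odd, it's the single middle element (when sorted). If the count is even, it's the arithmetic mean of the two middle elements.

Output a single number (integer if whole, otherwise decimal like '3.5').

Step 1: insert 17 -> lo=[17] (size 1, max 17) hi=[] (size 0) -> median=17
Step 2: insert 28 -> lo=[17] (size 1, max 17) hi=[28] (size 1, min 28) -> median=22.5
Step 3: insert 43 -> lo=[17, 28] (size 2, max 28) hi=[43] (size 1, min 43) -> median=28
Step 4: insert 43 -> lo=[17, 28] (size 2, max 28) hi=[43, 43] (size 2, min 43) -> median=35.5

Answer: 35.5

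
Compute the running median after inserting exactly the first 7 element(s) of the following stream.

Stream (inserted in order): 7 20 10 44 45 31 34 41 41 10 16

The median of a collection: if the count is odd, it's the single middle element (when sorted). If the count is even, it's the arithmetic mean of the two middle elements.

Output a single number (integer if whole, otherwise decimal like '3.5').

Answer: 31

Derivation:
Step 1: insert 7 -> lo=[7] (size 1, max 7) hi=[] (size 0) -> median=7
Step 2: insert 20 -> lo=[7] (size 1, max 7) hi=[20] (size 1, min 20) -> median=13.5
Step 3: insert 10 -> lo=[7, 10] (size 2, max 10) hi=[20] (size 1, min 20) -> median=10
Step 4: insert 44 -> lo=[7, 10] (size 2, max 10) hi=[20, 44] (size 2, min 20) -> median=15
Step 5: insert 45 -> lo=[7, 10, 20] (size 3, max 20) hi=[44, 45] (size 2, min 44) -> median=20
Step 6: insert 31 -> lo=[7, 10, 20] (size 3, max 20) hi=[31, 44, 45] (size 3, min 31) -> median=25.5
Step 7: insert 34 -> lo=[7, 10, 20, 31] (size 4, max 31) hi=[34, 44, 45] (size 3, min 34) -> median=31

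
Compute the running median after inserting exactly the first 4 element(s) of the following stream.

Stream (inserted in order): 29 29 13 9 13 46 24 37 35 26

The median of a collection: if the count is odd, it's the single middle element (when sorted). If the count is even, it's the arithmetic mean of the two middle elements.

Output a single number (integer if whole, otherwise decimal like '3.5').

Answer: 21

Derivation:
Step 1: insert 29 -> lo=[29] (size 1, max 29) hi=[] (size 0) -> median=29
Step 2: insert 29 -> lo=[29] (size 1, max 29) hi=[29] (size 1, min 29) -> median=29
Step 3: insert 13 -> lo=[13, 29] (size 2, max 29) hi=[29] (size 1, min 29) -> median=29
Step 4: insert 9 -> lo=[9, 13] (size 2, max 13) hi=[29, 29] (size 2, min 29) -> median=21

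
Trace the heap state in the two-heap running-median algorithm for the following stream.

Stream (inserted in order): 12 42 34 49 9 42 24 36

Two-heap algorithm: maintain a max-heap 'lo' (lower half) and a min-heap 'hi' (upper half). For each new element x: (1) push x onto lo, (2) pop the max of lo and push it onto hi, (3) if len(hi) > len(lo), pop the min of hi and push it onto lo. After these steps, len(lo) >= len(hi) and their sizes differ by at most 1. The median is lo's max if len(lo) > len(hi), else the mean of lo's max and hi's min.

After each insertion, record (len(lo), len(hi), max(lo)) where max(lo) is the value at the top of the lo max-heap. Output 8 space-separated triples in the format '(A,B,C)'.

Answer: (1,0,12) (1,1,12) (2,1,34) (2,2,34) (3,2,34) (3,3,34) (4,3,34) (4,4,34)

Derivation:
Step 1: insert 12 -> lo=[12] hi=[] -> (len(lo)=1, len(hi)=0, max(lo)=12)
Step 2: insert 42 -> lo=[12] hi=[42] -> (len(lo)=1, len(hi)=1, max(lo)=12)
Step 3: insert 34 -> lo=[12, 34] hi=[42] -> (len(lo)=2, len(hi)=1, max(lo)=34)
Step 4: insert 49 -> lo=[12, 34] hi=[42, 49] -> (len(lo)=2, len(hi)=2, max(lo)=34)
Step 5: insert 9 -> lo=[9, 12, 34] hi=[42, 49] -> (len(lo)=3, len(hi)=2, max(lo)=34)
Step 6: insert 42 -> lo=[9, 12, 34] hi=[42, 42, 49] -> (len(lo)=3, len(hi)=3, max(lo)=34)
Step 7: insert 24 -> lo=[9, 12, 24, 34] hi=[42, 42, 49] -> (len(lo)=4, len(hi)=3, max(lo)=34)
Step 8: insert 36 -> lo=[9, 12, 24, 34] hi=[36, 42, 42, 49] -> (len(lo)=4, len(hi)=4, max(lo)=34)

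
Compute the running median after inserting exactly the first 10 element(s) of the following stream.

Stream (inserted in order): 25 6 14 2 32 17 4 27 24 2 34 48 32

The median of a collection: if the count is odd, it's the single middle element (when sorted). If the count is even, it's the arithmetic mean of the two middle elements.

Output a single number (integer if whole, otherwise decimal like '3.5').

Step 1: insert 25 -> lo=[25] (size 1, max 25) hi=[] (size 0) -> median=25
Step 2: insert 6 -> lo=[6] (size 1, max 6) hi=[25] (size 1, min 25) -> median=15.5
Step 3: insert 14 -> lo=[6, 14] (size 2, max 14) hi=[25] (size 1, min 25) -> median=14
Step 4: insert 2 -> lo=[2, 6] (size 2, max 6) hi=[14, 25] (size 2, min 14) -> median=10
Step 5: insert 32 -> lo=[2, 6, 14] (size 3, max 14) hi=[25, 32] (size 2, min 25) -> median=14
Step 6: insert 17 -> lo=[2, 6, 14] (size 3, max 14) hi=[17, 25, 32] (size 3, min 17) -> median=15.5
Step 7: insert 4 -> lo=[2, 4, 6, 14] (size 4, max 14) hi=[17, 25, 32] (size 3, min 17) -> median=14
Step 8: insert 27 -> lo=[2, 4, 6, 14] (size 4, max 14) hi=[17, 25, 27, 32] (size 4, min 17) -> median=15.5
Step 9: insert 24 -> lo=[2, 4, 6, 14, 17] (size 5, max 17) hi=[24, 25, 27, 32] (size 4, min 24) -> median=17
Step 10: insert 2 -> lo=[2, 2, 4, 6, 14] (size 5, max 14) hi=[17, 24, 25, 27, 32] (size 5, min 17) -> median=15.5

Answer: 15.5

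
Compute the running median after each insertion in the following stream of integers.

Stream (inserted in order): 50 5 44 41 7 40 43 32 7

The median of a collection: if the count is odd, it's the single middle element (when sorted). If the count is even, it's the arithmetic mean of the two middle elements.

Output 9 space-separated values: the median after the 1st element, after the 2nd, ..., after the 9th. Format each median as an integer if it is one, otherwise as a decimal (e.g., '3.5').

Answer: 50 27.5 44 42.5 41 40.5 41 40.5 40

Derivation:
Step 1: insert 50 -> lo=[50] (size 1, max 50) hi=[] (size 0) -> median=50
Step 2: insert 5 -> lo=[5] (size 1, max 5) hi=[50] (size 1, min 50) -> median=27.5
Step 3: insert 44 -> lo=[5, 44] (size 2, max 44) hi=[50] (size 1, min 50) -> median=44
Step 4: insert 41 -> lo=[5, 41] (size 2, max 41) hi=[44, 50] (size 2, min 44) -> median=42.5
Step 5: insert 7 -> lo=[5, 7, 41] (size 3, max 41) hi=[44, 50] (size 2, min 44) -> median=41
Step 6: insert 40 -> lo=[5, 7, 40] (size 3, max 40) hi=[41, 44, 50] (size 3, min 41) -> median=40.5
Step 7: insert 43 -> lo=[5, 7, 40, 41] (size 4, max 41) hi=[43, 44, 50] (size 3, min 43) -> median=41
Step 8: insert 32 -> lo=[5, 7, 32, 40] (size 4, max 40) hi=[41, 43, 44, 50] (size 4, min 41) -> median=40.5
Step 9: insert 7 -> lo=[5, 7, 7, 32, 40] (size 5, max 40) hi=[41, 43, 44, 50] (size 4, min 41) -> median=40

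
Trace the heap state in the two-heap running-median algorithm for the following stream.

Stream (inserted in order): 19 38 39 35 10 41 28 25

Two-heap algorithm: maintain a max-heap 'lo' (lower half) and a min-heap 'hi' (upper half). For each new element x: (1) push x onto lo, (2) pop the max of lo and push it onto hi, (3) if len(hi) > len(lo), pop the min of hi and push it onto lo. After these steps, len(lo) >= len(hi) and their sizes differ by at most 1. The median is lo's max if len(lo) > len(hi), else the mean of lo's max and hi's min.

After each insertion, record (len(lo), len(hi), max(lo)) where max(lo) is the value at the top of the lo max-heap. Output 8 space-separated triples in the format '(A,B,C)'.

Answer: (1,0,19) (1,1,19) (2,1,38) (2,2,35) (3,2,35) (3,3,35) (4,3,35) (4,4,28)

Derivation:
Step 1: insert 19 -> lo=[19] hi=[] -> (len(lo)=1, len(hi)=0, max(lo)=19)
Step 2: insert 38 -> lo=[19] hi=[38] -> (len(lo)=1, len(hi)=1, max(lo)=19)
Step 3: insert 39 -> lo=[19, 38] hi=[39] -> (len(lo)=2, len(hi)=1, max(lo)=38)
Step 4: insert 35 -> lo=[19, 35] hi=[38, 39] -> (len(lo)=2, len(hi)=2, max(lo)=35)
Step 5: insert 10 -> lo=[10, 19, 35] hi=[38, 39] -> (len(lo)=3, len(hi)=2, max(lo)=35)
Step 6: insert 41 -> lo=[10, 19, 35] hi=[38, 39, 41] -> (len(lo)=3, len(hi)=3, max(lo)=35)
Step 7: insert 28 -> lo=[10, 19, 28, 35] hi=[38, 39, 41] -> (len(lo)=4, len(hi)=3, max(lo)=35)
Step 8: insert 25 -> lo=[10, 19, 25, 28] hi=[35, 38, 39, 41] -> (len(lo)=4, len(hi)=4, max(lo)=28)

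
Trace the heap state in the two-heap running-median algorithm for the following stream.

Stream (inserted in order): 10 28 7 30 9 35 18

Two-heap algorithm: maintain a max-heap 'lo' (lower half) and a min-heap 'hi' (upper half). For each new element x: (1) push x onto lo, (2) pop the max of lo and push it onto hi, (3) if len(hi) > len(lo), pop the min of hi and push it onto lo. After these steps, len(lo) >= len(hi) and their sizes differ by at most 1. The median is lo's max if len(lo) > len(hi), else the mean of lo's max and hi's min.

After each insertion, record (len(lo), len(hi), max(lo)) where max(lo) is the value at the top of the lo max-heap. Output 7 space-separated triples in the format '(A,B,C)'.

Answer: (1,0,10) (1,1,10) (2,1,10) (2,2,10) (3,2,10) (3,3,10) (4,3,18)

Derivation:
Step 1: insert 10 -> lo=[10] hi=[] -> (len(lo)=1, len(hi)=0, max(lo)=10)
Step 2: insert 28 -> lo=[10] hi=[28] -> (len(lo)=1, len(hi)=1, max(lo)=10)
Step 3: insert 7 -> lo=[7, 10] hi=[28] -> (len(lo)=2, len(hi)=1, max(lo)=10)
Step 4: insert 30 -> lo=[7, 10] hi=[28, 30] -> (len(lo)=2, len(hi)=2, max(lo)=10)
Step 5: insert 9 -> lo=[7, 9, 10] hi=[28, 30] -> (len(lo)=3, len(hi)=2, max(lo)=10)
Step 6: insert 35 -> lo=[7, 9, 10] hi=[28, 30, 35] -> (len(lo)=3, len(hi)=3, max(lo)=10)
Step 7: insert 18 -> lo=[7, 9, 10, 18] hi=[28, 30, 35] -> (len(lo)=4, len(hi)=3, max(lo)=18)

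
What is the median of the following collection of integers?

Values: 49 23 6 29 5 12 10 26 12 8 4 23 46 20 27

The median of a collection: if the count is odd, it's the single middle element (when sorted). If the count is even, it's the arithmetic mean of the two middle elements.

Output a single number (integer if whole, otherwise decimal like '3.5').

Answer: 20

Derivation:
Step 1: insert 49 -> lo=[49] (size 1, max 49) hi=[] (size 0) -> median=49
Step 2: insert 23 -> lo=[23] (size 1, max 23) hi=[49] (size 1, min 49) -> median=36
Step 3: insert 6 -> lo=[6, 23] (size 2, max 23) hi=[49] (size 1, min 49) -> median=23
Step 4: insert 29 -> lo=[6, 23] (size 2, max 23) hi=[29, 49] (size 2, min 29) -> median=26
Step 5: insert 5 -> lo=[5, 6, 23] (size 3, max 23) hi=[29, 49] (size 2, min 29) -> median=23
Step 6: insert 12 -> lo=[5, 6, 12] (size 3, max 12) hi=[23, 29, 49] (size 3, min 23) -> median=17.5
Step 7: insert 10 -> lo=[5, 6, 10, 12] (size 4, max 12) hi=[23, 29, 49] (size 3, min 23) -> median=12
Step 8: insert 26 -> lo=[5, 6, 10, 12] (size 4, max 12) hi=[23, 26, 29, 49] (size 4, min 23) -> median=17.5
Step 9: insert 12 -> lo=[5, 6, 10, 12, 12] (size 5, max 12) hi=[23, 26, 29, 49] (size 4, min 23) -> median=12
Step 10: insert 8 -> lo=[5, 6, 8, 10, 12] (size 5, max 12) hi=[12, 23, 26, 29, 49] (size 5, min 12) -> median=12
Step 11: insert 4 -> lo=[4, 5, 6, 8, 10, 12] (size 6, max 12) hi=[12, 23, 26, 29, 49] (size 5, min 12) -> median=12
Step 12: insert 23 -> lo=[4, 5, 6, 8, 10, 12] (size 6, max 12) hi=[12, 23, 23, 26, 29, 49] (size 6, min 12) -> median=12
Step 13: insert 46 -> lo=[4, 5, 6, 8, 10, 12, 12] (size 7, max 12) hi=[23, 23, 26, 29, 46, 49] (size 6, min 23) -> median=12
Step 14: insert 20 -> lo=[4, 5, 6, 8, 10, 12, 12] (size 7, max 12) hi=[20, 23, 23, 26, 29, 46, 49] (size 7, min 20) -> median=16
Step 15: insert 27 -> lo=[4, 5, 6, 8, 10, 12, 12, 20] (size 8, max 20) hi=[23, 23, 26, 27, 29, 46, 49] (size 7, min 23) -> median=20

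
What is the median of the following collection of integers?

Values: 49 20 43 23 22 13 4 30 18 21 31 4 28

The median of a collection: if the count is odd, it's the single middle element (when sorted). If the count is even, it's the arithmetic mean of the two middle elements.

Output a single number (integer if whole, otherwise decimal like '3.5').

Step 1: insert 49 -> lo=[49] (size 1, max 49) hi=[] (size 0) -> median=49
Step 2: insert 20 -> lo=[20] (size 1, max 20) hi=[49] (size 1, min 49) -> median=34.5
Step 3: insert 43 -> lo=[20, 43] (size 2, max 43) hi=[49] (size 1, min 49) -> median=43
Step 4: insert 23 -> lo=[20, 23] (size 2, max 23) hi=[43, 49] (size 2, min 43) -> median=33
Step 5: insert 22 -> lo=[20, 22, 23] (size 3, max 23) hi=[43, 49] (size 2, min 43) -> median=23
Step 6: insert 13 -> lo=[13, 20, 22] (size 3, max 22) hi=[23, 43, 49] (size 3, min 23) -> median=22.5
Step 7: insert 4 -> lo=[4, 13, 20, 22] (size 4, max 22) hi=[23, 43, 49] (size 3, min 23) -> median=22
Step 8: insert 30 -> lo=[4, 13, 20, 22] (size 4, max 22) hi=[23, 30, 43, 49] (size 4, min 23) -> median=22.5
Step 9: insert 18 -> lo=[4, 13, 18, 20, 22] (size 5, max 22) hi=[23, 30, 43, 49] (size 4, min 23) -> median=22
Step 10: insert 21 -> lo=[4, 13, 18, 20, 21] (size 5, max 21) hi=[22, 23, 30, 43, 49] (size 5, min 22) -> median=21.5
Step 11: insert 31 -> lo=[4, 13, 18, 20, 21, 22] (size 6, max 22) hi=[23, 30, 31, 43, 49] (size 5, min 23) -> median=22
Step 12: insert 4 -> lo=[4, 4, 13, 18, 20, 21] (size 6, max 21) hi=[22, 23, 30, 31, 43, 49] (size 6, min 22) -> median=21.5
Step 13: insert 28 -> lo=[4, 4, 13, 18, 20, 21, 22] (size 7, max 22) hi=[23, 28, 30, 31, 43, 49] (size 6, min 23) -> median=22

Answer: 22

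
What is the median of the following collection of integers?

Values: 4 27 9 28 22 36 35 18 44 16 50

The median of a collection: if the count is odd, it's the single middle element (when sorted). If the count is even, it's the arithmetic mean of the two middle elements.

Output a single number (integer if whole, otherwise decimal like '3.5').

Step 1: insert 4 -> lo=[4] (size 1, max 4) hi=[] (size 0) -> median=4
Step 2: insert 27 -> lo=[4] (size 1, max 4) hi=[27] (size 1, min 27) -> median=15.5
Step 3: insert 9 -> lo=[4, 9] (size 2, max 9) hi=[27] (size 1, min 27) -> median=9
Step 4: insert 28 -> lo=[4, 9] (size 2, max 9) hi=[27, 28] (size 2, min 27) -> median=18
Step 5: insert 22 -> lo=[4, 9, 22] (size 3, max 22) hi=[27, 28] (size 2, min 27) -> median=22
Step 6: insert 36 -> lo=[4, 9, 22] (size 3, max 22) hi=[27, 28, 36] (size 3, min 27) -> median=24.5
Step 7: insert 35 -> lo=[4, 9, 22, 27] (size 4, max 27) hi=[28, 35, 36] (size 3, min 28) -> median=27
Step 8: insert 18 -> lo=[4, 9, 18, 22] (size 4, max 22) hi=[27, 28, 35, 36] (size 4, min 27) -> median=24.5
Step 9: insert 44 -> lo=[4, 9, 18, 22, 27] (size 5, max 27) hi=[28, 35, 36, 44] (size 4, min 28) -> median=27
Step 10: insert 16 -> lo=[4, 9, 16, 18, 22] (size 5, max 22) hi=[27, 28, 35, 36, 44] (size 5, min 27) -> median=24.5
Step 11: insert 50 -> lo=[4, 9, 16, 18, 22, 27] (size 6, max 27) hi=[28, 35, 36, 44, 50] (size 5, min 28) -> median=27

Answer: 27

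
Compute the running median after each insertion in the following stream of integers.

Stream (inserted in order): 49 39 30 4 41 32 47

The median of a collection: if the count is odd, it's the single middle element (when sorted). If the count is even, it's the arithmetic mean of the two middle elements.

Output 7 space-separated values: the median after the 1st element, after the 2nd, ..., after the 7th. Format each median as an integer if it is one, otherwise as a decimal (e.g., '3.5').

Answer: 49 44 39 34.5 39 35.5 39

Derivation:
Step 1: insert 49 -> lo=[49] (size 1, max 49) hi=[] (size 0) -> median=49
Step 2: insert 39 -> lo=[39] (size 1, max 39) hi=[49] (size 1, min 49) -> median=44
Step 3: insert 30 -> lo=[30, 39] (size 2, max 39) hi=[49] (size 1, min 49) -> median=39
Step 4: insert 4 -> lo=[4, 30] (size 2, max 30) hi=[39, 49] (size 2, min 39) -> median=34.5
Step 5: insert 41 -> lo=[4, 30, 39] (size 3, max 39) hi=[41, 49] (size 2, min 41) -> median=39
Step 6: insert 32 -> lo=[4, 30, 32] (size 3, max 32) hi=[39, 41, 49] (size 3, min 39) -> median=35.5
Step 7: insert 47 -> lo=[4, 30, 32, 39] (size 4, max 39) hi=[41, 47, 49] (size 3, min 41) -> median=39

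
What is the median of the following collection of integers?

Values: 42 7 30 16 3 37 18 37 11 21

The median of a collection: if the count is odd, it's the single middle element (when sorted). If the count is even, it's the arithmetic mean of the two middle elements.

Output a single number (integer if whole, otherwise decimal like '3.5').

Step 1: insert 42 -> lo=[42] (size 1, max 42) hi=[] (size 0) -> median=42
Step 2: insert 7 -> lo=[7] (size 1, max 7) hi=[42] (size 1, min 42) -> median=24.5
Step 3: insert 30 -> lo=[7, 30] (size 2, max 30) hi=[42] (size 1, min 42) -> median=30
Step 4: insert 16 -> lo=[7, 16] (size 2, max 16) hi=[30, 42] (size 2, min 30) -> median=23
Step 5: insert 3 -> lo=[3, 7, 16] (size 3, max 16) hi=[30, 42] (size 2, min 30) -> median=16
Step 6: insert 37 -> lo=[3, 7, 16] (size 3, max 16) hi=[30, 37, 42] (size 3, min 30) -> median=23
Step 7: insert 18 -> lo=[3, 7, 16, 18] (size 4, max 18) hi=[30, 37, 42] (size 3, min 30) -> median=18
Step 8: insert 37 -> lo=[3, 7, 16, 18] (size 4, max 18) hi=[30, 37, 37, 42] (size 4, min 30) -> median=24
Step 9: insert 11 -> lo=[3, 7, 11, 16, 18] (size 5, max 18) hi=[30, 37, 37, 42] (size 4, min 30) -> median=18
Step 10: insert 21 -> lo=[3, 7, 11, 16, 18] (size 5, max 18) hi=[21, 30, 37, 37, 42] (size 5, min 21) -> median=19.5

Answer: 19.5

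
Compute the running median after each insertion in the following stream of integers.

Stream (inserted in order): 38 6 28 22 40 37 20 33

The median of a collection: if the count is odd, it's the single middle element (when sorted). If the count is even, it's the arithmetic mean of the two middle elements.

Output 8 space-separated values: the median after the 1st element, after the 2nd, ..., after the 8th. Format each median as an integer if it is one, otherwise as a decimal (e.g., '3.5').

Step 1: insert 38 -> lo=[38] (size 1, max 38) hi=[] (size 0) -> median=38
Step 2: insert 6 -> lo=[6] (size 1, max 6) hi=[38] (size 1, min 38) -> median=22
Step 3: insert 28 -> lo=[6, 28] (size 2, max 28) hi=[38] (size 1, min 38) -> median=28
Step 4: insert 22 -> lo=[6, 22] (size 2, max 22) hi=[28, 38] (size 2, min 28) -> median=25
Step 5: insert 40 -> lo=[6, 22, 28] (size 3, max 28) hi=[38, 40] (size 2, min 38) -> median=28
Step 6: insert 37 -> lo=[6, 22, 28] (size 3, max 28) hi=[37, 38, 40] (size 3, min 37) -> median=32.5
Step 7: insert 20 -> lo=[6, 20, 22, 28] (size 4, max 28) hi=[37, 38, 40] (size 3, min 37) -> median=28
Step 8: insert 33 -> lo=[6, 20, 22, 28] (size 4, max 28) hi=[33, 37, 38, 40] (size 4, min 33) -> median=30.5

Answer: 38 22 28 25 28 32.5 28 30.5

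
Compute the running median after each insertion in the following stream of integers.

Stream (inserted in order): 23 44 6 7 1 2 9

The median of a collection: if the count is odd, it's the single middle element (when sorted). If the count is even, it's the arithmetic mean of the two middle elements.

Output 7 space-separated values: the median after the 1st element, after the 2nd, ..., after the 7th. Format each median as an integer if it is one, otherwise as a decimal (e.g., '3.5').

Step 1: insert 23 -> lo=[23] (size 1, max 23) hi=[] (size 0) -> median=23
Step 2: insert 44 -> lo=[23] (size 1, max 23) hi=[44] (size 1, min 44) -> median=33.5
Step 3: insert 6 -> lo=[6, 23] (size 2, max 23) hi=[44] (size 1, min 44) -> median=23
Step 4: insert 7 -> lo=[6, 7] (size 2, max 7) hi=[23, 44] (size 2, min 23) -> median=15
Step 5: insert 1 -> lo=[1, 6, 7] (size 3, max 7) hi=[23, 44] (size 2, min 23) -> median=7
Step 6: insert 2 -> lo=[1, 2, 6] (size 3, max 6) hi=[7, 23, 44] (size 3, min 7) -> median=6.5
Step 7: insert 9 -> lo=[1, 2, 6, 7] (size 4, max 7) hi=[9, 23, 44] (size 3, min 9) -> median=7

Answer: 23 33.5 23 15 7 6.5 7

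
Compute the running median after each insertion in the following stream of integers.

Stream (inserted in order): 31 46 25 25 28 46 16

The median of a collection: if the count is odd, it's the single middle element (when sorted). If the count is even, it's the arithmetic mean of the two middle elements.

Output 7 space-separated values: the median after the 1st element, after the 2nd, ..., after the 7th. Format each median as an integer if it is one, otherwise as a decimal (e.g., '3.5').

Answer: 31 38.5 31 28 28 29.5 28

Derivation:
Step 1: insert 31 -> lo=[31] (size 1, max 31) hi=[] (size 0) -> median=31
Step 2: insert 46 -> lo=[31] (size 1, max 31) hi=[46] (size 1, min 46) -> median=38.5
Step 3: insert 25 -> lo=[25, 31] (size 2, max 31) hi=[46] (size 1, min 46) -> median=31
Step 4: insert 25 -> lo=[25, 25] (size 2, max 25) hi=[31, 46] (size 2, min 31) -> median=28
Step 5: insert 28 -> lo=[25, 25, 28] (size 3, max 28) hi=[31, 46] (size 2, min 31) -> median=28
Step 6: insert 46 -> lo=[25, 25, 28] (size 3, max 28) hi=[31, 46, 46] (size 3, min 31) -> median=29.5
Step 7: insert 16 -> lo=[16, 25, 25, 28] (size 4, max 28) hi=[31, 46, 46] (size 3, min 31) -> median=28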